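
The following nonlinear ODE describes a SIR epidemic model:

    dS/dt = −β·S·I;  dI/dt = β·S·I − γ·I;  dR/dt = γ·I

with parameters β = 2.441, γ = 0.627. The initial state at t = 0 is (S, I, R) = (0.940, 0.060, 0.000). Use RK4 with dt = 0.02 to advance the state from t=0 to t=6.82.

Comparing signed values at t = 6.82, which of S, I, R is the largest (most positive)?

largest component: R

t=0.000: state=(0.940, 0.060, 0.000)
step 1 (dt=0.02): k1=(-0.138, 0.100, 0.038), k2=(-0.140, 0.102, 0.038), k3=(-0.140, 0.102, 0.038), k4=(-0.142, 0.103, 0.039); state += dt/6·(k1+2k2+2k3+k4)
t=0.020: state=(0.937, 0.062, 0.001)
t=0.040: state=(0.934, 0.064, 0.002)
t=0.060: state=(0.931, 0.066, 0.002)
continuing one RK4 step at a time; state shown every 25 steps (Δt=0.5):
t=0.500: state=(0.840, 0.131, 0.029)
t=1.000: state=(0.671, 0.242, 0.086)
t=1.500: state=(0.465, 0.354, 0.181)
t=2.000: state=(0.290, 0.408, 0.302)
t=2.500: state=(0.177, 0.394, 0.429)
t=3.000: state=(0.112, 0.342, 0.545)
t=3.500: state=(0.077, 0.280, 0.643)
t=4.000: state=(0.057, 0.222, 0.721)
t=4.500: state=(0.045, 0.172, 0.783)
t=5.000: state=(0.037, 0.132, 0.831)
t=5.500: state=(0.032, 0.101, 0.867)
t=6.000: state=(0.029, 0.077, 0.895)
t=6.500: state=(0.027, 0.058, 0.915)
t=6.820: state=(0.026, 0.048, 0.926)
compare at T: S=0.026, I=0.048, R=0.926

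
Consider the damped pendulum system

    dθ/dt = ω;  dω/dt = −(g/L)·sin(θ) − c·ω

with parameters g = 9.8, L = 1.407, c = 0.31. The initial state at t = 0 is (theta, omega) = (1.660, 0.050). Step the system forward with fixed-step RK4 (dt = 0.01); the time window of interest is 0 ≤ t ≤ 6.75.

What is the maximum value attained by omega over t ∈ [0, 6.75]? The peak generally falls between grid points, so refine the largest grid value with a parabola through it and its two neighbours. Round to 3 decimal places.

t=0.000: state=(1.660, 0.050)
step 1 (dt=0.01): k1=(0.050, -6.953), k2=(0.015, -6.942), k3=(0.015, -6.942), k4=(-0.019, -6.931); state += dt/6·(k1+2k2+2k3+k4)
t=0.010: state=(1.660, -0.019)
t=0.020: state=(1.660, -0.089)
t=0.030: state=(1.658, -0.158)
continuing one RK4 step at a time; state shown every 25 steps (Δt=0.25):
t=0.250: state=(1.460, -1.626)
t=0.500: state=(0.867, -3.037)
t=0.750: state=(0.020, -3.515)
t=1.000: state=(-0.771, -2.617)
t=1.250: state=(-1.229, -0.992)
t=1.500: state=(-1.264, 0.687)
t=1.750: state=(-0.904, 2.130)
t=2.000: state=(-0.256, 2.889)
t=2.250: state=(0.442, 2.500)
t=2.500: state=(0.920, 1.230)
t=2.750: state=(1.038, -0.281)
t=3.000: state=(0.794, -1.612)
t=3.250: state=(0.281, -2.358)
t=3.500: state=(-0.303, -2.150)
t=3.750: state=(-0.726, -1.137)
t=4.000: state=(-0.848, 0.166)
t=4.250: state=(-0.655, 1.324)
t=4.500: state=(-0.230, 1.953)
t=4.750: state=(0.253, 1.777)
t=5.000: state=(0.601, 0.923)
t=5.250: state=(0.694, -0.187)
t=5.500: state=(0.519, -1.153)
t=5.750: state=(0.158, -1.633)
t=6.000: state=(-0.239, -1.432)
t=6.250: state=(-0.512, -0.686)
t=6.500: state=(-0.566, 0.254)
t=6.750: state=(-0.398, 1.034)
largest grid value and its neighbours: omega(2.030)=2.90628, omega(2.040)=2.90796, omega(2.050)=2.90764
parabola through these three points peaks at t≈2.043 with omega≈2.90808

max omega = 2.908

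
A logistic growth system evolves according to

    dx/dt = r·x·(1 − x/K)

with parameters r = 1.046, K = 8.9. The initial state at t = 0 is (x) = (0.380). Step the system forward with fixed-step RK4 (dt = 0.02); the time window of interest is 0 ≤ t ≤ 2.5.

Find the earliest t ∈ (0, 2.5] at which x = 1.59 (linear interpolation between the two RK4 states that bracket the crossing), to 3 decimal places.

t = 1.515

t=0.000: state=(0.380)
step 1 (dt=0.02): k1=(0.381), k2=(0.384), k3=(0.384), k4=(0.388); state += dt/6·(k1+2k2+2k3+k4)
t=0.020: state=(0.388)
t=0.040: state=(0.396)
t=0.060: state=(0.403)
continuing one RK4 step at a time; state shown every 5 steps (Δt=0.1):
t=0.100: state=(0.420)
t=0.200: state=(0.464)
t=0.300: state=(0.512)
t=0.400: state=(0.565)
t=0.500: state=(0.623)
t=0.600: state=(0.686)
t=0.700: state=(0.755)
t=0.800: state=(0.831)
t=0.900: state=(0.913)
t=1.000: state=(1.003)
t=1.100: state=(1.099)
t=1.200: state=(1.204)
t=1.300: state=(1.317)
t=1.400: state=(1.439)
t=1.500: state=(1.570)
next step: t=1.520: state=(1.597) — x has crossed 1.59
linear interpolation between t=1.500 (1.56987) and t=1.520 (1.59710) → t≈1.515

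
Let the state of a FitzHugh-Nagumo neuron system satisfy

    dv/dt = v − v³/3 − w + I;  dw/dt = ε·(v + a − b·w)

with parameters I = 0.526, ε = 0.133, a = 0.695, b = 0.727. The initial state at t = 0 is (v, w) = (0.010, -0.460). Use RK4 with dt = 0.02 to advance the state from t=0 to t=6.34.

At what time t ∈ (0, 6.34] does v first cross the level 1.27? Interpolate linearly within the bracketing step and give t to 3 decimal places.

t = 0.938

t=0.000: state=(0.010, -0.460)
step 1 (dt=0.02): k1=(0.996, 0.138), k2=(1.005, 0.139), k3=(1.005, 0.139), k4=(1.013, 0.141); state += dt/6·(k1+2k2+2k3+k4)
t=0.020: state=(0.030, -0.457)
t=0.040: state=(0.051, -0.454)
t=0.060: state=(0.071, -0.451)
continuing one RK4 step at a time; state shown every 25 steps (Δt=0.5):
t=0.500: state=(0.622, -0.374)
t=0.920: state=(1.245, -0.270)
next step: t=0.940: state=(1.273, -0.264) — v has crossed 1.27
linear interpolation between t=0.920 (1.24479) and t=0.940 (1.27252) → t≈0.938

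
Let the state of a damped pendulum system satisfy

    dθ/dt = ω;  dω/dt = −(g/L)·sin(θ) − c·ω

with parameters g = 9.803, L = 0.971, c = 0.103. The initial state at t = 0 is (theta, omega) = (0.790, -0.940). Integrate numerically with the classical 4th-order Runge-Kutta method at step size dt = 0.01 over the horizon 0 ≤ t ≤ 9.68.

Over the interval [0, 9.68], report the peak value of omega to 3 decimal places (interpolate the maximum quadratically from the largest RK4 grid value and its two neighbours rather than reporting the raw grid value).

max omega = 2.425

t=0.000: state=(0.790, -0.940)
step 1 (dt=0.01): k1=(-0.940, -7.075), k2=(-0.975, -7.038), k3=(-0.975, -7.036), k4=(-1.010, -6.998); state += dt/6·(k1+2k2+2k3+k4)
t=0.010: state=(0.780, -1.010)
t=0.020: state=(0.770, -1.080)
t=0.030: state=(0.759, -1.149)
continuing one RK4 step at a time; state shown every 50 steps (Δt=0.5):
t=0.500: state=(-0.259, -2.390)
t=1.000: state=(-0.773, 0.673)
t=1.500: state=(0.176, 2.341)
t=2.000: state=(0.747, -0.454)
t=2.500: state=(-0.108, -2.264)
t=3.000: state=(-0.716, 0.277)
t=3.500: state=(0.055, 2.173)
t=4.000: state=(0.682, -0.136)
t=4.500: state=(-0.014, -2.073)
t=5.000: state=(-0.648, 0.027)
t=5.500: state=(-0.017, 1.972)
t=6.000: state=(0.614, 0.057)
t=6.500: state=(0.040, -1.872)
t=7.000: state=(-0.581, -0.118)
t=7.500: state=(-0.056, 1.775)
t=8.000: state=(0.550, 0.161)
t=8.500: state=(0.067, -1.682)
t=9.000: state=(-0.521, -0.190)
t=9.500: state=(-0.073, 1.595)
t=9.680: state=(0.207, 1.441)
largest grid value and its neighbours: omega(1.410)=2.42471, omega(1.420)=2.42506, omega(1.430)=2.42297
parabola through these three points peaks at t≈1.416 with omega≈2.42522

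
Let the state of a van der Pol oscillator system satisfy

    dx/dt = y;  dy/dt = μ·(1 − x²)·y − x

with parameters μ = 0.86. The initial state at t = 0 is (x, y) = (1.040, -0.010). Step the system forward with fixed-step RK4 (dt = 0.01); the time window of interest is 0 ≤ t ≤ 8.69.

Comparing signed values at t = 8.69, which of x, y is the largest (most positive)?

t=0.000: state=(1.040, -0.010)
step 1 (dt=0.01): k1=(-0.010, -1.039), k2=(-0.015, -1.039), k3=(-0.015, -1.039), k4=(-0.020, -1.038); state += dt/6·(k1+2k2+2k3+k4)
t=0.010: state=(1.040, -0.020)
t=0.020: state=(1.040, -0.031)
t=0.030: state=(1.039, -0.041)
continuing one RK4 step at a time; state shown every 50 steps (Δt=0.5):
t=0.500: state=(0.908, -0.513)
t=1.000: state=(0.524, -1.039)
t=1.500: state=(-0.154, -1.686)
t=2.000: state=(-1.086, -1.814)
t=2.500: state=(-1.707, -0.565)
t=3.000: state=(-1.728, 0.349)
t=3.500: state=(-1.440, 0.773)
t=4.000: state=(-0.955, 1.192)
t=4.500: state=(-0.199, 1.898)
t=5.000: state=(0.941, 2.464)
t=5.500: state=(1.857, 0.922)
t=6.000: state=(1.959, -0.290)
t=6.500: state=(1.701, -0.690)
t=7.000: state=(1.283, -0.996)
t=7.500: state=(0.672, -1.502)
t=8.000: state=(-0.283, -2.345)
t=8.500: state=(-1.485, -1.998)
t=8.690: state=(-1.794, -1.234)
compare at T: x=-1.794, y=-1.234

largest component: y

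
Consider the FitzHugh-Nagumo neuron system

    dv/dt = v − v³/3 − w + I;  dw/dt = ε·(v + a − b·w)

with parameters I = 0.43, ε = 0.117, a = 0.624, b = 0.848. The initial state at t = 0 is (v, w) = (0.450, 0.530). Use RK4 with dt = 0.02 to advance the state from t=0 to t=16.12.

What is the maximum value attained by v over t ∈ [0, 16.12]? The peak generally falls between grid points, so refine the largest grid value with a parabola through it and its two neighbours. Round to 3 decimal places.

max v = 1.391

t=0.000: state=(0.450, 0.530)
step 1 (dt=0.02): k1=(0.320, 0.073), k2=(0.321, 0.073), k3=(0.321, 0.073), k4=(0.323, 0.074); state += dt/6·(k1+2k2+2k3+k4)
t=0.020: state=(0.456, 0.531)
t=0.040: state=(0.463, 0.533)
t=0.060: state=(0.470, 0.534)
continuing one RK4 step at a time; state shown every 50 steps (Δt=1):
t=1.000: state=(0.851, 0.621)
t=2.000: state=(1.246, 0.751)
t=3.000: state=(1.388, 0.898)
t=4.000: state=(1.353, 1.037)
t=5.000: state=(1.249, 1.154)
t=6.000: state=(1.107, 1.246)
t=7.000: state=(0.920, 1.311)
t=8.000: state=(0.641, 1.344)
t=9.000: state=(0.104, 1.332)
t=10.000: state=(-1.107, 1.226)
t=11.000: state=(-1.904, 0.998)
t=12.000: state=(-1.905, 0.759)
t=13.000: state=(-1.825, 0.549)
t=14.000: state=(-1.742, 0.368)
t=15.000: state=(-1.660, 0.213)
t=16.000: state=(-1.579, 0.082)
t=16.120: state=(-1.569, 0.068)
largest grid value and its neighbours: v(3.160)=1.39083, v(3.180)=1.39085, v(3.200)=1.39081
parabola through these three points peaks at t≈3.176 with v≈1.39085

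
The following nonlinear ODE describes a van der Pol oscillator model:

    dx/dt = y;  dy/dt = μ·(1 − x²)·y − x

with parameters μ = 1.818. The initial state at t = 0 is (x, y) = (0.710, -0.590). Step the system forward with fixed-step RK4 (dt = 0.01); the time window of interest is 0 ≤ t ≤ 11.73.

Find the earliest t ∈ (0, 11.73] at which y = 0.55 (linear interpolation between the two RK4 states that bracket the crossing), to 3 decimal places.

t=0.000: state=(0.710, -0.590)
step 1 (dt=0.01): k1=(-0.590, -1.242), k2=(-0.596, -1.249), k3=(-0.596, -1.249), k4=(-0.602, -1.256); state += dt/6·(k1+2k2+2k3+k4)
t=0.010: state=(0.704, -0.602)
t=0.020: state=(0.698, -0.615)
t=0.030: state=(0.692, -0.628)
continuing one RK4 step at a time; state shown every 50 steps (Δt=0.5):
t=0.500: state=(0.213, -1.532)
t=1.000: state=(-0.966, -2.969)
t=1.500: state=(-1.870, -0.427)
t=2.000: state=(-1.828, 0.329)
t=2.500: state=(-1.626, 0.465)
t=2.810: state=(-1.470, 0.548)
next step: t=2.820: state=(-1.464, 0.551) — y has crossed 0.55
linear interpolation between t=2.810 (0.54805) and t=2.820 (0.55120) → t≈2.816

t = 2.816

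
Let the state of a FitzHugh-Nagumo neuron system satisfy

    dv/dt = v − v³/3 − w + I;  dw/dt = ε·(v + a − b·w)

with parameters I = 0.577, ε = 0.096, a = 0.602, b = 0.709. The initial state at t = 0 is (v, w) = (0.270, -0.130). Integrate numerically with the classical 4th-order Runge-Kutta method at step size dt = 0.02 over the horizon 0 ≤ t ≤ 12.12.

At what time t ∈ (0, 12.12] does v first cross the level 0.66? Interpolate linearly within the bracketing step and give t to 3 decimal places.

t = 0.352

t=0.000: state=(0.270, -0.130)
step 1 (dt=0.02): k1=(0.970, 0.093), k2=(0.978, 0.093), k3=(0.979, 0.093), k4=(0.987, 0.094); state += dt/6·(k1+2k2+2k3+k4)
t=0.020: state=(0.290, -0.128)
t=0.040: state=(0.309, -0.126)
t=0.060: state=(0.330, -0.124)
t=0.340: state=(0.645, -0.093)
next step: t=0.360: state=(0.670, -0.091) — v has crossed 0.66
linear interpolation between t=0.340 (0.64537) and t=0.360 (0.67001) → t≈0.352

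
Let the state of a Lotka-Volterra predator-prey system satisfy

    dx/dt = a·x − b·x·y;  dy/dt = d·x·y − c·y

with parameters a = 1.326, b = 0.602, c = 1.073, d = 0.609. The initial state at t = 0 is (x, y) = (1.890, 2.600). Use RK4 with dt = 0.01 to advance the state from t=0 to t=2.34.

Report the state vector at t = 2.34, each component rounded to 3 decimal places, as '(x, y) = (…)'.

t=0.000: state=(1.890, 2.600)
step 1 (dt=0.01): k1=(-0.452, 0.203), k2=(-0.453, 0.199), k3=(-0.453, 0.199), k4=(-0.453, 0.196); state += dt/6·(k1+2k2+2k3+k4)
t=0.010: state=(1.885, 2.602)
t=0.020: state=(1.881, 2.604)
t=0.030: state=(1.876, 2.606)
continuing one RK4 step at a time; state shown every 10 steps (Δt=0.1):
t=0.100: state=(1.844, 2.617)
t=0.200: state=(1.798, 2.626)
t=0.300: state=(1.753, 2.628)
t=0.400: state=(1.709, 2.623)
t=0.500: state=(1.667, 2.612)
t=0.600: state=(1.627, 2.593)
t=0.700: state=(1.590, 2.569)
t=0.800: state=(1.557, 2.540)
t=0.900: state=(1.527, 2.506)
t=1.000: state=(1.501, 2.468)
t=1.100: state=(1.479, 2.428)
t=1.200: state=(1.461, 2.385)
t=1.300: state=(1.447, 2.341)
t=1.400: state=(1.437, 2.295)
t=1.500: state=(1.431, 2.250)
t=1.600: state=(1.429, 2.205)
t=1.700: state=(1.431, 2.161)
t=1.800: state=(1.436, 2.118)
t=1.900: state=(1.445, 2.077)
t=2.000: state=(1.458, 2.038)
t=2.100: state=(1.474, 2.001)
t=2.200: state=(1.494, 1.968)
t=2.300: state=(1.516, 1.937)
t=2.340: state=(1.526, 1.926)

(x, y) = (1.526, 1.926)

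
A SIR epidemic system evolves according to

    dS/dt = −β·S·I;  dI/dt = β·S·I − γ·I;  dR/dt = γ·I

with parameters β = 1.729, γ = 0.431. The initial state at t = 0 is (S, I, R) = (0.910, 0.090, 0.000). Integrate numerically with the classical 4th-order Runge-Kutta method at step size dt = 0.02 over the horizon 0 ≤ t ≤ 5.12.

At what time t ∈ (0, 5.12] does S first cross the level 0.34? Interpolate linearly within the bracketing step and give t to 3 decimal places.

t=0.000: state=(0.910, 0.090, 0.000)
step 1 (dt=0.02): k1=(-0.142, 0.103, 0.039), k2=(-0.143, 0.104, 0.039), k3=(-0.143, 0.104, 0.039), k4=(-0.144, 0.105, 0.040); state += dt/6·(k1+2k2+2k3+k4)
t=0.020: state=(0.907, 0.092, 0.001)
t=0.040: state=(0.904, 0.094, 0.002)
t=0.060: state=(0.901, 0.096, 0.002)
continuing one RK4 step at a time; state shown every 10 steps (Δt=0.2):
t=0.200: state=(0.879, 0.113, 0.009)
t=0.400: state=(0.841, 0.139, 0.020)
t=0.600: state=(0.798, 0.169, 0.033)
t=0.800: state=(0.748, 0.203, 0.049)
t=1.000: state=(0.693, 0.239, 0.068)
t=1.200: state=(0.634, 0.276, 0.090)
t=1.400: state=(0.573, 0.312, 0.115)
t=1.600: state=(0.511, 0.345, 0.144)
t=1.800: state=(0.451, 0.374, 0.175)
t=2.000: state=(0.395, 0.397, 0.208)
t=2.200: state=(0.343, 0.414, 0.243)
next step: t=2.220: state=(0.338, 0.415, 0.247) — S has crossed 0.34
linear interpolation between t=2.200 (0.34336) and t=2.220 (0.33848) → t≈2.214

t = 2.214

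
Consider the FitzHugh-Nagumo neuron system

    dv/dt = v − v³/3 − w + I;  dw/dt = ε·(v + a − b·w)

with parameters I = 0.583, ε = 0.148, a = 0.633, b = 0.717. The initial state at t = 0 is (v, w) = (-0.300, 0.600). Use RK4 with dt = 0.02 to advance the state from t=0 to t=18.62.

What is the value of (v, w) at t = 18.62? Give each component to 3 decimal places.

(v, w) = (1.152, 1.426)

t=0.000: state=(-0.300, 0.600)
step 1 (dt=0.02): k1=(-0.308, -0.014), k2=(-0.311, -0.015), k3=(-0.311, -0.015), k4=(-0.313, -0.015); state += dt/6·(k1+2k2+2k3+k4)
t=0.020: state=(-0.306, 0.600)
t=0.040: state=(-0.313, 0.599)
t=0.060: state=(-0.319, 0.599)
continuing one RK4 step at a time; state shown every 50 steps (Δt=1):
t=1.000: state=(-0.752, 0.557)
t=2.000: state=(-1.311, 0.443)
t=3.000: state=(-1.522, 0.283)
t=4.000: state=(-1.496, 0.130)
t=5.000: state=(-1.406, 0.002)
t=6.000: state=(-1.298, -0.099)
t=7.000: state=(-1.180, -0.174)
t=8.000: state=(-1.047, -0.224)
t=9.000: state=(-0.889, -0.249)
t=10.000: state=(-0.680, -0.246)
t=11.000: state=(-0.340, -0.206)
t=12.000: state=(0.370, -0.100)
t=13.000: state=(1.503, 0.134)
t=14.000: state=(1.801, 0.452)
t=15.000: state=(1.713, 0.743)
t=16.000: state=(1.580, 0.988)
t=17.000: state=(1.433, 1.189)
t=18.000: state=(1.269, 1.348)
t=18.620: state=(1.152, 1.426)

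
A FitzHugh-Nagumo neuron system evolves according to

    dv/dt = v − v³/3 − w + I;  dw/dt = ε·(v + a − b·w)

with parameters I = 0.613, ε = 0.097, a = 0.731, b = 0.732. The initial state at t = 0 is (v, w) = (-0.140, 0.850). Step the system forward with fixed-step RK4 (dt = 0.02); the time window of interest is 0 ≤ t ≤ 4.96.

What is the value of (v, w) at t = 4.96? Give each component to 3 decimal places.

t=0.000: state=(-0.140, 0.850)
step 1 (dt=0.02): k1=(-0.376, -0.003), k2=(-0.380, -0.003), k3=(-0.380, -0.003), k4=(-0.383, -0.004); state += dt/6·(k1+2k2+2k3+k4)
t=0.020: state=(-0.148, 0.850)
t=0.040: state=(-0.155, 0.850)
t=0.060: state=(-0.163, 0.850)
continuing one RK4 step at a time; state shown every 10 steps (Δt=0.2):
t=0.200: state=(-0.223, 0.849)
t=0.400: state=(-0.323, 0.846)
t=0.600: state=(-0.441, 0.840)
t=0.800: state=(-0.578, 0.833)
t=1.000: state=(-0.733, 0.823)
t=1.200: state=(-0.901, 0.809)
t=1.400: state=(-1.071, 0.793)
t=1.600: state=(-1.233, 0.774)
t=1.800: state=(-1.375, 0.752)
t=2.000: state=(-1.490, 0.727)
t=2.200: state=(-1.576, 0.702)
t=2.400: state=(-1.636, 0.675)
t=2.600: state=(-1.674, 0.648)
t=2.800: state=(-1.696, 0.620)
t=3.000: state=(-1.706, 0.593)
t=3.200: state=(-1.709, 0.565)
t=3.400: state=(-1.706, 0.539)
t=3.600: state=(-1.700, 0.512)
t=3.800: state=(-1.691, 0.487)
t=4.000: state=(-1.681, 0.461)
t=4.200: state=(-1.670, 0.437)
t=4.400: state=(-1.658, 0.412)
t=4.600: state=(-1.645, 0.389)
t=4.800: state=(-1.632, 0.366)
t=4.960: state=(-1.622, 0.348)

(v, w) = (-1.622, 0.348)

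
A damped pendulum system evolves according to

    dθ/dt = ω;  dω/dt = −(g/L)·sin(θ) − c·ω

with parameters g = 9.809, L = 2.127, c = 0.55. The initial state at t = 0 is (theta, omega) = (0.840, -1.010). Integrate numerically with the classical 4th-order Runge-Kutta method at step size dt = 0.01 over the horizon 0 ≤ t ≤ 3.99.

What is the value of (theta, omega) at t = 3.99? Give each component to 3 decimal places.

(theta, omega) = (-0.237, -0.332)

t=0.000: state=(0.840, -1.010)
step 1 (dt=0.01): k1=(-1.010, -2.879), k2=(-1.024, -2.855), k3=(-1.024, -2.855), k4=(-1.039, -2.831); state += dt/6·(k1+2k2+2k3+k4)
t=0.010: state=(0.830, -1.039)
t=0.020: state=(0.819, -1.067)
t=0.030: state=(0.808, -1.094)
continuing one RK4 step at a time; state shown every 20 steps (Δt=0.2):
t=0.200: state=(0.587, -1.479)
t=0.400: state=(0.266, -1.685)
t=0.600: state=(-0.066, -1.592)
t=0.800: state=(-0.353, -1.238)
t=1.000: state=(-0.551, -0.720)
t=1.200: state=(-0.638, -0.149)
t=1.400: state=(-0.613, 0.384)
t=1.600: state=(-0.491, 0.806)
t=1.800: state=(-0.301, 1.061)
t=2.000: state=(-0.080, 1.115)
t=2.200: state=(0.131, 0.973)
t=2.400: state=(0.299, 0.680)
t=2.600: state=(0.398, 0.305)
t=2.800: state=(0.420, -0.079)
t=3.000: state=(0.370, -0.411)
t=3.200: state=(0.262, -0.642)
t=3.400: state=(0.122, -0.742)
t=3.600: state=(-0.025, -0.705)
t=3.800: state=(-0.152, -0.551)
t=3.990: state=(-0.237, -0.332)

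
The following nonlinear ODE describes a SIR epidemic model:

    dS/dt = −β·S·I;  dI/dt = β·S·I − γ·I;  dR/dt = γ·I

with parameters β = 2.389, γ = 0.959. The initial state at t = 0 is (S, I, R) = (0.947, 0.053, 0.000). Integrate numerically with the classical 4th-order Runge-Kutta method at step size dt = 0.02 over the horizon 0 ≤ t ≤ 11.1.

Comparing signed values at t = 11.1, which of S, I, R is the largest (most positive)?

t=0.000: state=(0.947, 0.053, 0.000)
step 1 (dt=0.02): k1=(-0.120, 0.069, 0.051), k2=(-0.121, 0.070, 0.051), k3=(-0.121, 0.070, 0.051), k4=(-0.123, 0.071, 0.052); state += dt/6·(k1+2k2+2k3+k4)
t=0.020: state=(0.945, 0.054, 0.001)
t=0.040: state=(0.942, 0.056, 0.002)
t=0.060: state=(0.940, 0.057, 0.003)
continuing one RK4 step at a time; state shown every 25 steps (Δt=0.5):
t=0.500: state=(0.867, 0.097, 0.035)
t=1.000: state=(0.745, 0.159, 0.096)
t=1.500: state=(0.594, 0.219, 0.187)
t=2.000: state=(0.447, 0.252, 0.301)
t=2.500: state=(0.331, 0.247, 0.422)
t=3.000: state=(0.250, 0.216, 0.534)
t=3.500: state=(0.198, 0.174, 0.628)
t=4.000: state=(0.165, 0.134, 0.701)
t=4.500: state=(0.144, 0.099, 0.757)
t=5.000: state=(0.130, 0.072, 0.798)
t=5.500: state=(0.121, 0.052, 0.827)
t=6.000: state=(0.114, 0.037, 0.849)
t=6.500: state=(0.110, 0.026, 0.864)
t=7.000: state=(0.107, 0.019, 0.874)
t=7.500: state=(0.105, 0.013, 0.882)
t=8.000: state=(0.104, 0.009, 0.887)
t=8.500: state=(0.103, 0.006, 0.891)
t=9.000: state=(0.102, 0.004, 0.893)
t=9.500: state=(0.102, 0.003, 0.895)
t=10.000: state=(0.102, 0.002, 0.896)
t=10.500: state=(0.101, 0.002, 0.897)
t=11.000: state=(0.101, 0.001, 0.898)
t=11.100: state=(0.101, 0.001, 0.898)
compare at T: S=0.101, I=0.001, R=0.898

largest component: R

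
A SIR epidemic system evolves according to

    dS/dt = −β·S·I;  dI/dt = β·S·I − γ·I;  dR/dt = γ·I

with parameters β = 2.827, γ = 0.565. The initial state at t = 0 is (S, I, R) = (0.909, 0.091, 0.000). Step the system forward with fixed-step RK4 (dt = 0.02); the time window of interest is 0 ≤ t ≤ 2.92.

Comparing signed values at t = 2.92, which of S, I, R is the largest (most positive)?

largest component: R

t=0.000: state=(0.909, 0.091, 0.000)
step 1 (dt=0.02): k1=(-0.234, 0.182, 0.051), k2=(-0.238, 0.185, 0.052), k3=(-0.238, 0.186, 0.052), k4=(-0.242, 0.189, 0.054); state += dt/6·(k1+2k2+2k3+k4)
t=0.020: state=(0.904, 0.095, 0.001)
t=0.040: state=(0.899, 0.099, 0.002)
t=0.060: state=(0.894, 0.103, 0.003)
continuing one RK4 step at a time; state shown every 5 steps (Δt=0.1):
t=0.100: state=(0.884, 0.111, 0.006)
t=0.200: state=(0.854, 0.134, 0.013)
t=0.300: state=(0.819, 0.160, 0.021)
t=0.400: state=(0.779, 0.190, 0.031)
t=0.500: state=(0.735, 0.222, 0.042)
t=0.600: state=(0.687, 0.257, 0.056)
t=0.700: state=(0.636, 0.293, 0.071)
t=0.800: state=(0.582, 0.329, 0.089)
t=0.900: state=(0.528, 0.363, 0.109)
t=1.000: state=(0.474, 0.396, 0.130)
t=1.100: state=(0.422, 0.424, 0.153)
t=1.200: state=(0.373, 0.449, 0.178)
t=1.300: state=(0.328, 0.468, 0.204)
t=1.400: state=(0.287, 0.483, 0.231)
t=1.500: state=(0.250, 0.492, 0.258)
t=1.600: state=(0.217, 0.497, 0.286)
t=1.700: state=(0.189, 0.497, 0.314)
t=1.800: state=(0.164, 0.494, 0.342)
t=1.900: state=(0.143, 0.487, 0.370)
t=2.000: state=(0.124, 0.478, 0.397)
t=2.100: state=(0.109, 0.467, 0.424)
t=2.200: state=(0.096, 0.454, 0.450)
t=2.300: state=(0.084, 0.440, 0.475)
t=2.400: state=(0.075, 0.426, 0.500)
t=2.500: state=(0.066, 0.410, 0.523)
t=2.600: state=(0.059, 0.395, 0.546)
t=2.700: state=(0.053, 0.379, 0.568)
t=2.800: state=(0.048, 0.363, 0.589)
t=2.900: state=(0.043, 0.348, 0.609)
t=2.920: state=(0.042, 0.345, 0.613)
compare at T: S=0.042, I=0.345, R=0.613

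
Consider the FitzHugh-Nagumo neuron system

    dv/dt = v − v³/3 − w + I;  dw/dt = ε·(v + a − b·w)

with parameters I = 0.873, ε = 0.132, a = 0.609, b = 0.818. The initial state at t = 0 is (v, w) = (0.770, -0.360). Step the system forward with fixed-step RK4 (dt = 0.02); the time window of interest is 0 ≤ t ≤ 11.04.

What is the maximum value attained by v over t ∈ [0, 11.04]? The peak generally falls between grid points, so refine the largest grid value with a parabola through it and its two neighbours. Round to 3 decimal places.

max v = 2.038

t=0.000: state=(0.770, -0.360)
step 1 (dt=0.02): k1=(1.851, 0.221), k2=(1.856, 0.223), k3=(1.856, 0.223), k4=(1.860, 0.225); state += dt/6·(k1+2k2+2k3+k4)
t=0.020: state=(0.807, -0.356)
t=0.040: state=(0.844, -0.351)
t=0.060: state=(0.882, -0.346)
continuing one RK4 step at a time; state shown every 25 steps (Δt=0.5):
t=0.500: state=(1.624, -0.223)
t=1.000: state=(1.990, -0.053)
t=1.500: state=(2.037, 0.119)
t=2.000: state=(2.004, 0.282)
t=2.500: state=(1.956, 0.433)
t=3.000: state=(1.906, 0.574)
t=3.500: state=(1.855, 0.703)
t=4.000: state=(1.804, 0.823)
t=4.500: state=(1.753, 0.933)
t=5.000: state=(1.702, 1.034)
t=5.500: state=(1.651, 1.127)
t=6.000: state=(1.600, 1.211)
t=6.500: state=(1.548, 1.287)
t=7.000: state=(1.496, 1.357)
t=7.500: state=(1.444, 1.419)
t=8.000: state=(1.391, 1.475)
t=8.500: state=(1.336, 1.524)
t=9.000: state=(1.281, 1.567)
t=9.500: state=(1.223, 1.604)
t=10.000: state=(1.163, 1.636)
t=10.500: state=(1.099, 1.661)
t=11.000: state=(1.030, 1.682)
t=11.040: state=(1.024, 1.683)
largest grid value and its neighbours: v(1.400)=2.03778, v(1.420)=2.03782, v(1.440)=2.03772
parabola through these three points peaks at t≈1.415 with v≈2.03782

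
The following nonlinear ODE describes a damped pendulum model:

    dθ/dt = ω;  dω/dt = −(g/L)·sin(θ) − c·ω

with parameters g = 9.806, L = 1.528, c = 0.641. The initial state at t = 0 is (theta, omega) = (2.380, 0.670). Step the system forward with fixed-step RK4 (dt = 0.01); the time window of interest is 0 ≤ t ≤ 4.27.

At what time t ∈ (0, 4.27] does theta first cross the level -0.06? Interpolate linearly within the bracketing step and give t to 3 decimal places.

t=0.000: state=(2.380, 0.670)
step 1 (dt=0.01): k1=(0.670, -4.858), k2=(0.646, -4.827), k3=(0.646, -4.828), k4=(0.622, -4.797); state += dt/6·(k1+2k2+2k3+k4)
t=0.010: state=(2.386, 0.622)
t=0.020: state=(2.392, 0.574)
t=0.030: state=(2.398, 0.527)
continuing one RK4 step at a time; state shown every 20 steps (Δt=0.2):
t=0.200: state=(2.424, -0.209)
t=0.400: state=(2.301, -1.020)
t=0.600: state=(2.011, -1.890)
t=0.800: state=(1.540, -2.828)
t=1.000: state=(0.891, -3.600)
t=1.200: state=(0.142, -3.742)
t=1.250: state=(-0.043, -3.639)
next step: t=1.260: state=(-0.079, -3.612) — theta has crossed -0.06
linear interpolation between t=1.250 (-0.04252) and t=1.260 (-0.07878) → t≈1.255

t = 1.255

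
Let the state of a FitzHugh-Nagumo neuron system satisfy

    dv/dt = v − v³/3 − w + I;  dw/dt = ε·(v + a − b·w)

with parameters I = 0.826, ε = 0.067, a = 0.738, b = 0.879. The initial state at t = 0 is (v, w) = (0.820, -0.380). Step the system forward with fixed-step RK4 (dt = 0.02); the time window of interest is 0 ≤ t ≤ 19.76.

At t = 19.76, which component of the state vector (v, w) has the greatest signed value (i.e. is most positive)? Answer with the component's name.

largest component: w

t=0.000: state=(0.820, -0.380)
step 1 (dt=0.02): k1=(1.842, 0.127), k2=(1.847, 0.128), k3=(1.847, 0.128), k4=(1.851, 0.129); state += dt/6·(k1+2k2+2k3+k4)
t=0.020: state=(0.857, -0.377)
t=0.040: state=(0.894, -0.375)
t=0.060: state=(0.931, -0.372)
continuing one RK4 step at a time; state shown every 50 steps (Δt=1):
t=1.000: state=(2.022, -0.207)
t=2.000: state=(2.069, -0.013)
t=3.000: state=(2.016, 0.169)
t=4.000: state=(1.959, 0.336)
t=5.000: state=(1.902, 0.491)
t=6.000: state=(1.846, 0.633)
t=7.000: state=(1.789, 0.763)
t=8.000: state=(1.733, 0.882)
t=9.000: state=(1.676, 0.990)
t=10.000: state=(1.619, 1.089)
t=11.000: state=(1.561, 1.178)
t=12.000: state=(1.502, 1.258)
t=13.000: state=(1.442, 1.330)
t=14.000: state=(1.380, 1.394)
t=15.000: state=(1.315, 1.450)
t=16.000: state=(1.246, 1.498)
t=17.000: state=(1.172, 1.539)
t=18.000: state=(1.090, 1.573)
t=19.000: state=(0.993, 1.599)
t=19.760: state=(0.905, 1.613)
compare at T: v=0.905, w=1.613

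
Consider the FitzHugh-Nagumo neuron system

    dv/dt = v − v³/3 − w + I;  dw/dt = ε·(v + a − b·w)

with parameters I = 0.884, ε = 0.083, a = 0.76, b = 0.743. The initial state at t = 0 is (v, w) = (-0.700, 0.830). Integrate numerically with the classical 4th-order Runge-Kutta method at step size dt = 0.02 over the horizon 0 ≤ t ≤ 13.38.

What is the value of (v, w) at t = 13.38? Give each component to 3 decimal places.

(v, w) = (-0.263, 0.093)

t=0.000: state=(-0.700, 0.830)
step 1 (dt=0.02): k1=(-0.532, -0.046), k2=(-0.534, -0.047), k3=(-0.534, -0.047), k4=(-0.536, -0.047); state += dt/6·(k1+2k2+2k3+k4)
t=0.020: state=(-0.711, 0.829)
t=0.040: state=(-0.721, 0.828)
t=0.060: state=(-0.732, 0.827)
continuing one RK4 step at a time; state shown every 25 steps (Δt=0.5):
t=0.500: state=(-0.985, 0.801)
t=1.000: state=(-1.256, 0.762)
t=1.500: state=(-1.443, 0.715)
t=2.000: state=(-1.535, 0.663)
t=2.500: state=(-1.563, 0.610)
t=3.000: state=(-1.559, 0.559)
t=3.500: state=(-1.539, 0.510)
t=4.000: state=(-1.511, 0.463)
t=4.500: state=(-1.480, 0.419)
t=5.000: state=(-1.446, 0.377)
t=5.500: state=(-1.411, 0.339)
t=6.000: state=(-1.375, 0.302)
t=6.500: state=(-1.338, 0.269)
t=7.000: state=(-1.300, 0.238)
t=7.500: state=(-1.260, 0.209)
t=8.000: state=(-1.218, 0.184)
t=8.500: state=(-1.175, 0.160)
t=9.000: state=(-1.129, 0.139)
t=9.500: state=(-1.079, 0.121)
t=10.000: state=(-1.025, 0.105)
t=10.500: state=(-0.966, 0.092)
t=11.000: state=(-0.898, 0.083)
t=11.500: state=(-0.820, 0.076)
t=12.000: state=(-0.724, 0.073)
t=12.500: state=(-0.602, 0.075)
t=13.000: state=(-0.437, 0.082)
t=13.380: state=(-0.263, 0.093)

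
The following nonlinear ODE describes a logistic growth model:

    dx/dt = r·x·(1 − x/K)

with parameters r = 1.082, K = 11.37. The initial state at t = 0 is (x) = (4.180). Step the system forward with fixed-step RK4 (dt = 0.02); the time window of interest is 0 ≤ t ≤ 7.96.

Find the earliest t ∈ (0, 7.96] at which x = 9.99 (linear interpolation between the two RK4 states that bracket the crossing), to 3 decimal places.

t=0.000: state=(4.180)
step 1 (dt=0.02): k1=(2.860), k2=(2.868), k3=(2.868), k4=(2.876); state += dt/6·(k1+2k2+2k3+k4)
t=0.020: state=(4.237)
t=0.040: state=(4.295)
t=0.060: state=(4.353)
continuing one RK4 step at a time; state shown every 25 steps (Δt=0.5):
t=0.500: state=(5.681)
t=1.000: state=(7.183)
t=1.500: state=(8.489)
t=2.000: state=(9.494)
t=2.320: state=(9.976)
next step: t=2.340: state=(10.002) — x has crossed 9.99
linear interpolation between t=2.320 (9.97582) and t=2.340 (10.00208) → t≈2.331

t = 2.331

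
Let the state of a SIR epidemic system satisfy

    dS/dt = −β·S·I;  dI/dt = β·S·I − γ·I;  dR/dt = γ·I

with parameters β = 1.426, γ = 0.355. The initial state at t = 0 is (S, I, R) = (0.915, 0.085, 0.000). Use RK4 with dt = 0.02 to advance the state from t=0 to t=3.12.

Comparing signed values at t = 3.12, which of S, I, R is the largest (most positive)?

largest component: I

t=0.000: state=(0.915, 0.085, 0.000)
step 1 (dt=0.02): k1=(-0.111, 0.081, 0.030), k2=(-0.112, 0.081, 0.030), k3=(-0.112, 0.081, 0.030), k4=(-0.113, 0.082, 0.031); state += dt/6·(k1+2k2+2k3+k4)
t=0.020: state=(0.913, 0.087, 0.001)
t=0.040: state=(0.910, 0.088, 0.001)
t=0.060: state=(0.908, 0.090, 0.002)
continuing one RK4 step at a time; state shown every 10 steps (Δt=0.2):
t=0.200: state=(0.891, 0.102, 0.007)
t=0.400: state=(0.863, 0.123, 0.015)
t=0.600: state=(0.831, 0.145, 0.024)
t=0.800: state=(0.794, 0.171, 0.035)
t=1.000: state=(0.753, 0.198, 0.048)
t=1.200: state=(0.709, 0.228, 0.063)
t=1.400: state=(0.662, 0.258, 0.081)
t=1.600: state=(0.612, 0.288, 0.100)
t=1.800: state=(0.561, 0.317, 0.122)
t=2.000: state=(0.511, 0.344, 0.145)
t=2.200: state=(0.462, 0.368, 0.170)
t=2.400: state=(0.414, 0.388, 0.197)
t=2.600: state=(0.370, 0.405, 0.225)
t=2.800: state=(0.329, 0.416, 0.255)
t=3.000: state=(0.292, 0.424, 0.284)
t=3.120: state=(0.271, 0.426, 0.303)
compare at T: S=0.271, I=0.426, R=0.303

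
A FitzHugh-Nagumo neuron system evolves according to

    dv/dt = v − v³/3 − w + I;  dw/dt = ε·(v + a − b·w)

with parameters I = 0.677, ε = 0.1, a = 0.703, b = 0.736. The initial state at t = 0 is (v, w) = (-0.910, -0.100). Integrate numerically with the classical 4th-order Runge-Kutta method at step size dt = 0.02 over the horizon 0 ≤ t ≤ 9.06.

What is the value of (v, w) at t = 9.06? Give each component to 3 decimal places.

t=0.000: state=(-0.910, -0.100)
step 1 (dt=0.02): k1=(0.118, -0.013), k2=(0.119, -0.013), k3=(0.119, -0.013), k4=(0.119, -0.013); state += dt/6·(k1+2k2+2k3+k4)
t=0.020: state=(-0.908, -0.100)
t=0.040: state=(-0.905, -0.101)
t=0.060: state=(-0.903, -0.101)
continuing one RK4 step at a time; state shown every 25 steps (Δt=0.5):
t=0.500: state=(-0.846, -0.105)
t=1.000: state=(-0.771, -0.106)
t=1.500: state=(-0.679, -0.104)
t=2.000: state=(-0.561, -0.096)
t=2.500: state=(-0.401, -0.082)
t=3.000: state=(-0.168, -0.059)
t=3.500: state=(0.191, -0.022)
t=4.000: state=(0.729, 0.035)
t=4.500: state=(1.346, 0.120)
t=5.000: state=(1.731, 0.227)
t=5.500: state=(1.849, 0.342)
t=6.000: state=(1.851, 0.455)
t=6.500: state=(1.820, 0.563)
t=7.000: state=(1.779, 0.666)
t=7.500: state=(1.735, 0.763)
t=8.000: state=(1.689, 0.854)
t=8.500: state=(1.642, 0.939)
t=9.000: state=(1.594, 1.019)
t=9.060: state=(1.588, 1.028)

(v, w) = (1.588, 1.028)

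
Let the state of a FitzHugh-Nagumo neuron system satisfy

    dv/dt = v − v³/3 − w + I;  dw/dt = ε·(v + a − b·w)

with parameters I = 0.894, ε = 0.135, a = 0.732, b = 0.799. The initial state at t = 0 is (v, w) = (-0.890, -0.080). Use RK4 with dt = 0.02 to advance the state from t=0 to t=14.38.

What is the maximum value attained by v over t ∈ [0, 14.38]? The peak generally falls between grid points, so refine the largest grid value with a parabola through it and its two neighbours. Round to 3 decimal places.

t=0.000: state=(-0.890, -0.080)
step 1 (dt=0.02): k1=(0.319, -0.013), k2=(0.320, -0.012), k3=(0.320, -0.012), k4=(0.321, -0.012); state += dt/6·(k1+2k2+2k3+k4)
t=0.020: state=(-0.884, -0.080)
t=0.040: state=(-0.877, -0.080)
t=0.060: state=(-0.871, -0.081)
continuing one RK4 step at a time; state shown every 25 steps (Δt=0.5):
t=0.500: state=(-0.717, -0.081)
t=1.000: state=(-0.499, -0.069)
t=1.500: state=(-0.194, -0.040)
t=2.000: state=(0.273, 0.012)
t=2.500: state=(0.945, 0.098)
t=3.000: state=(1.579, 0.226)
t=3.500: state=(1.856, 0.377)
t=4.000: state=(1.898, 0.529)
t=4.500: state=(1.869, 0.674)
t=5.000: state=(1.820, 0.808)
t=5.500: state=(1.767, 0.931)
t=6.000: state=(1.712, 1.045)
t=6.500: state=(1.656, 1.149)
t=7.000: state=(1.599, 1.243)
t=7.500: state=(1.542, 1.329)
t=8.000: state=(1.484, 1.407)
t=8.500: state=(1.424, 1.477)
t=9.000: state=(1.362, 1.539)
t=9.500: state=(1.298, 1.594)
t=10.000: state=(1.231, 1.641)
t=10.500: state=(1.160, 1.682)
t=11.000: state=(1.083, 1.715)
t=11.500: state=(0.997, 1.742)
t=12.000: state=(0.900, 1.761)
t=12.500: state=(0.785, 1.772)
t=13.000: state=(0.642, 1.774)
t=13.500: state=(0.450, 1.765)
t=14.000: state=(0.174, 1.741)
t=14.380: state=(-0.131, 1.710)
largest grid value and its neighbours: v(3.920)=1.89898, v(3.940)=1.89901, v(3.960)=1.89893
parabola through these three points peaks at t≈3.936 with v≈1.89901

max v = 1.899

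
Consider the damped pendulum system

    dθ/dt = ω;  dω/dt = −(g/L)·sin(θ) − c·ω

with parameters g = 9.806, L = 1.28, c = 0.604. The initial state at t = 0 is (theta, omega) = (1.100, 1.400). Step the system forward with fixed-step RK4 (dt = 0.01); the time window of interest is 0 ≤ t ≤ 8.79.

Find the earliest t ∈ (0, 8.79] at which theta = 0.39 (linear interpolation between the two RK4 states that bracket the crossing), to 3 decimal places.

t=0.000: state=(1.100, 1.400)
step 1 (dt=0.01): k1=(1.400, -7.673), k2=(1.362, -7.674), k3=(1.362, -7.673), k4=(1.323, -7.673); state += dt/6·(k1+2k2+2k3+k4)
t=0.010: state=(1.114, 1.323)
t=0.020: state=(1.126, 1.247)
t=0.030: state=(1.139, 1.170)
continuing one RK4 step at a time; state shown every 50 steps (Δt=0.5):
t=0.500: state=(0.903, -1.954)
t=0.710: state=(0.408, -2.641)
next step: t=0.720: state=(0.382, -2.655) — theta has crossed 0.39
linear interpolation between t=0.710 (0.40846) and t=0.720 (0.38198) → t≈0.717

t = 0.717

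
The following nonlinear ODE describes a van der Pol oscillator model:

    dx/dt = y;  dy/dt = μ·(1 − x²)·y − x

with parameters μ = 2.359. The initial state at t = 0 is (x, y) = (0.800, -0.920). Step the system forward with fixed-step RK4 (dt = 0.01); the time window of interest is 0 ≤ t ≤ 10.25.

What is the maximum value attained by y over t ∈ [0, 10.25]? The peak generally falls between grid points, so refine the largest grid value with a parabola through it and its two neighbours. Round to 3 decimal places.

t=0.000: state=(0.800, -0.920)
step 1 (dt=0.01): k1=(-0.920, -1.581), k2=(-0.928, -1.599), k3=(-0.928, -1.600), k4=(-0.936, -1.618); state += dt/6·(k1+2k2+2k3+k4)
t=0.010: state=(0.791, -0.936)
t=0.020: state=(0.781, -0.952)
t=0.030: state=(0.772, -0.969)
continuing one RK4 step at a time; state shown every 50 steps (Δt=0.5):
t=0.500: state=(0.014, -2.608)
t=1.000: state=(-1.715, -2.297)
t=1.500: state=(-1.981, 0.190)
t=2.000: state=(-1.847, 0.307)
t=2.500: state=(-1.680, 0.361)
t=3.000: state=(-1.480, 0.446)
t=3.500: state=(-1.221, 0.616)
t=4.000: state=(-0.818, 1.085)
t=4.500: state=(0.094, 3.026)
t=5.000: state=(1.843, 1.717)
t=5.500: state=(1.993, -0.220)
t=6.000: state=(1.855, -0.306)
t=6.500: state=(1.690, -0.358)
t=7.000: state=(1.492, -0.440)
t=7.500: state=(1.237, -0.603)
t=8.000: state=(0.846, -1.043)
t=8.500: state=(-0.017, -2.847)
t=9.000: state=(-1.795, -2.031)
t=9.500: state=(-1.998, 0.208)
t=10.000: state=(-1.863, 0.304)
t=10.250: state=(-1.784, 0.327)
largest grid value and its neighbours: y(4.720)=4.25659, y(4.730)=4.25884, y(4.740)=4.25243
parabola through these three points peaks at t≈4.728 with y≈4.25909

max y = 4.259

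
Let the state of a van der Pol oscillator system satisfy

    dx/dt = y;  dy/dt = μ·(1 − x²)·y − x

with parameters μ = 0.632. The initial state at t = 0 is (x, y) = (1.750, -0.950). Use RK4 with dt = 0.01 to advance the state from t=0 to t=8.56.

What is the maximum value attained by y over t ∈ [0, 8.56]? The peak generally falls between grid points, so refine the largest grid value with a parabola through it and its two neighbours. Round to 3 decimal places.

t=0.000: state=(1.750, -0.950)
step 1 (dt=0.01): k1=(-0.950, -0.512), k2=(-0.953, -0.514), k3=(-0.953, -0.514), k4=(-0.955, -0.516); state += dt/6·(k1+2k2+2k3+k4)
t=0.010: state=(1.740, -0.955)
t=0.020: state=(1.731, -0.960)
t=0.030: state=(1.721, -0.966)
continuing one RK4 step at a time; state shown every 50 steps (Δt=0.5):
t=0.500: state=(1.200, -1.277)
t=1.000: state=(0.434, -1.834)
t=1.500: state=(-0.647, -2.402)
t=2.000: state=(-1.702, -1.481)
t=2.500: state=(-2.035, 0.011)
t=3.000: state=(-1.843, 0.659)
t=3.500: state=(-1.419, 1.033)
t=4.000: state=(-0.795, 1.494)
t=4.500: state=(0.112, 2.146)
t=5.000: state=(1.247, 2.116)
t=5.500: state=(1.942, 0.589)
t=6.000: state=(1.948, -0.415)
t=6.500: state=(1.620, -0.861)
t=7.000: state=(1.094, -1.260)
t=7.500: state=(0.328, -1.844)
t=8.000: state=(-0.745, -2.334)
t=8.500: state=(-1.731, -1.311)
t=8.560: state=(-1.803, -1.107)
largest grid value and its neighbours: y(4.760)=2.34154, y(4.770)=2.34167, y(4.780)=2.34107
parabola through these three points peaks at t≈4.767 with y≈2.34171

max y = 2.342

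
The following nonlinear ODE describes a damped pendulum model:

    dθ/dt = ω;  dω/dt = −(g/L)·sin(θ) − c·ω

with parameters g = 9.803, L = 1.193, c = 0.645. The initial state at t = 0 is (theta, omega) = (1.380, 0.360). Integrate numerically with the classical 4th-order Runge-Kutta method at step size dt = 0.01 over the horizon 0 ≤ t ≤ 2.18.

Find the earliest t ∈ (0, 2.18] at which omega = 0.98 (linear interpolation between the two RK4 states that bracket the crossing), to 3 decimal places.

t=0.000: state=(1.380, 0.360)
step 1 (dt=0.01): k1=(0.360, -8.300), k2=(0.318, -8.276), k3=(0.319, -8.276), k4=(0.277, -8.252); state += dt/6·(k1+2k2+2k3+k4)
t=0.010: state=(1.383, 0.277)
t=0.020: state=(1.386, 0.195)
t=0.030: state=(1.387, 0.113)
continuing one RK4 step at a time; state shown every 10 steps (Δt=0.1):
t=0.100: state=(1.375, -0.444)
t=0.200: state=(1.293, -1.191)
t=0.300: state=(1.140, -1.864)
t=0.400: state=(0.924, -2.430)
t=0.500: state=(0.659, -2.844)
t=0.600: state=(0.362, -3.054)
t=0.700: state=(0.056, -3.026)
t=0.800: state=(-0.235, -2.763)
t=0.900: state=(-0.490, -2.305)
t=1.000: state=(-0.692, -1.714)
t=1.100: state=(-0.831, -1.055)
t=1.200: state=(-0.902, -0.380)
t=1.300: state=(-0.907, 0.273)
t=1.400: state=(-0.850, 0.870)
t=1.410: state=(-0.841, 0.926)
next step: t=1.420: state=(-0.831, 0.981) — omega has crossed 0.98
linear interpolation between t=1.410 (0.92606) and t=1.420 (0.98087) → t≈1.420

t = 1.420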